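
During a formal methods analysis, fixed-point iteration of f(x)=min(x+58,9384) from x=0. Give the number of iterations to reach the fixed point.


Step 1: x=0, cap=9384, increment=58
Step 2: x grows by 58 each step until capped at 9384; fixed point is x=9384
Step 3: iterations = ceil(9384/58) = 162

162


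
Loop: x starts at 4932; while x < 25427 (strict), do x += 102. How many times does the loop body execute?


Step 1: x goes from 4932 toward 25427 by 102; the body runs while x<25427, so iterations = ceil((bound-start)/step)
Step 2: Distance=20495
Step 3: ceil(20495/102)=201

201


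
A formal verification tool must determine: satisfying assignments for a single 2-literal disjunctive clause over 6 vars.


Step 1: Total=2^6=64
Step 2: Unsat when all 2 false: 2^4=16
Step 3: Sat=64-16=48

48


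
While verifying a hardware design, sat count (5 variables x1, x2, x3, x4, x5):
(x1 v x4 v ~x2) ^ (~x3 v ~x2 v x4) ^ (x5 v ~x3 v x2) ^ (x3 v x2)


CNF with 4 clauses over 5 vars (32 assignments).
An assignment satisfies CNF iff every clause has >=1 true literal.
Check each row (bits = x1,x2,x3,x4,x5; clause T/F shown):
  row 0 [00000]: clauses=TTTF -> 0
  row 1 [00001]: clauses=TTTF -> 0
  row 2 [00010]: clauses=TTTF -> 0
  row 3 [00011]: clauses=TTTF -> 0
  row 4 [00100]: clauses=TTFT -> 0
  row 5 [00101]: clauses=TTTT -> 1
  row 6 [00110]: clauses=TTFT -> 0
  row 7 [00111]: clauses=TTTT -> 1
  row 8 [01000]: clauses=FTTT -> 0
  row 9 [01001]: clauses=FTTT -> 0
  row 10 [01010]: clauses=TTTT -> 1
  row 11 [01011]: clauses=TTTT -> 1
  row 12 [01100]: clauses=FFTT -> 0
  row 13 [01101]: clauses=FFTT -> 0
  row 14 [01110]: clauses=TTTT -> 1
  row 15 [01111]: clauses=TTTT -> 1
  row 16 [10000]: clauses=TTTF -> 0
  row 17 [10001]: clauses=TTTF -> 0
  row 18 [10010]: clauses=TTTF -> 0
  row 19 [10011]: clauses=TTTF -> 0
  row 20 [10100]: clauses=TTFT -> 0
  row 21 [10101]: clauses=TTTT -> 1
  row 22 [10110]: clauses=TTFT -> 0
  row 23 [10111]: clauses=TTTT -> 1
  row 24 [11000]: clauses=TTTT -> 1
  row 25 [11001]: clauses=TTTT -> 1
  row 26 [11010]: clauses=TTTT -> 1
  row 27 [11011]: clauses=TTTT -> 1
  row 28 [11100]: clauses=TFTT -> 0
  row 29 [11101]: clauses=TFTT -> 0
  row 30 [11110]: clauses=TTTT -> 1
  row 31 [11111]: clauses=TTTT -> 1
Full result column, 8 rows per line (x1,x2 fixed per line; x3,x4,x5 runs 000..111 left to right):
  rows 0-7 [x1,x2=00]: 00000101  (ones: 2)
  rows 8-15 [x1,x2=01]: 00110011  (ones: 4)
  rows 16-23 [x1,x2=10]: 00000101  (ones: 2)
  rows 24-31 [x1,x2=11]: 11110011  (ones: 6)
Satisfying assignments = 2+4+2+6 = 14

14


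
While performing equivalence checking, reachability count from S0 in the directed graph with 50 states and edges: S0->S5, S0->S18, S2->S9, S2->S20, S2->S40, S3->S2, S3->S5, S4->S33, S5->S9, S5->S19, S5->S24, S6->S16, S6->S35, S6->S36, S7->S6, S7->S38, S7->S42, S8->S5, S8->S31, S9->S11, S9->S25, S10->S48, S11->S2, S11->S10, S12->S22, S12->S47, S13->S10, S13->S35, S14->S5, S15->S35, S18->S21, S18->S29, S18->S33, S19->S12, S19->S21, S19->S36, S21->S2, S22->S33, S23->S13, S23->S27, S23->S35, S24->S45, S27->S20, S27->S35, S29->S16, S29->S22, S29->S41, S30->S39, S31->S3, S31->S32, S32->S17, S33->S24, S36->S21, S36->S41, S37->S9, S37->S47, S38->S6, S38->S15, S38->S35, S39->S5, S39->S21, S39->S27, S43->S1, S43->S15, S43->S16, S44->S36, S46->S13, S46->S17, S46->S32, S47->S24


BFS from S0:
  layer 0: {S0}
  layer 1: {S5, S18}
  layer 2: {S9, S19, S21, S24, S29, S33}
  layer 3: {S2, S11, S12, S16, S22, S25, S36, S41, S45}
  layer 4: {S10, S20, S40, S47}
  layer 5: {S48}
Reachable set: {S0, S2, S5, S9, S10, S11, S12, S16, S18, S19, S20, S21, S22, S24, S25, S29, S33, S36, S40, S41, S45, S47, S48}
Count = 23

23


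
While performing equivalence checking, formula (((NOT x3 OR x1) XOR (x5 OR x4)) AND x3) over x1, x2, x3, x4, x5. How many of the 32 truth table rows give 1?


Formula: (((NOT x3 OR x1) XOR (x5 OR x4)) AND x3) over 5 vars (32 rows)
Evaluate each row (x1, x2, x3, x4, x5 as bits, MSB first):
  row 0 [00000]: (((NOT 0 OR 0) XOR (0 OR 0)) AND 0) -> 0
  row 1 [00001]: (((NOT 0 OR 0) XOR (1 OR 0)) AND 0) -> 0
  row 2 [00010]: (((NOT 0 OR 0) XOR (0 OR 1)) AND 0) -> 0
  row 3 [00011]: (((NOT 0 OR 0) XOR (1 OR 1)) AND 0) -> 0
  row 4 [00100]: (((NOT 1 OR 0) XOR (0 OR 0)) AND 1) -> 0
  row 5 [00101]: (((NOT 1 OR 0) XOR (1 OR 0)) AND 1) -> 1
  row 6 [00110]: (((NOT 1 OR 0) XOR (0 OR 1)) AND 1) -> 1
  row 7 [00111]: (((NOT 1 OR 0) XOR (1 OR 1)) AND 1) -> 1
  row 8 [01000]: (((NOT 0 OR 0) XOR (0 OR 0)) AND 0) -> 0
  row 9 [01001]: (((NOT 0 OR 0) XOR (1 OR 0)) AND 0) -> 0
  row 10 [01010]: (((NOT 0 OR 0) XOR (0 OR 1)) AND 0) -> 0
  row 11 [01011]: (((NOT 0 OR 0) XOR (1 OR 1)) AND 0) -> 0
  row 12 [01100]: (((NOT 1 OR 0) XOR (0 OR 0)) AND 1) -> 0
  row 13 [01101]: (((NOT 1 OR 0) XOR (1 OR 0)) AND 1) -> 1
  row 14 [01110]: (((NOT 1 OR 0) XOR (0 OR 1)) AND 1) -> 1
  row 15 [01111]: (((NOT 1 OR 0) XOR (1 OR 1)) AND 1) -> 1
  row 16 [10000]: (((NOT 0 OR 1) XOR (0 OR 0)) AND 0) -> 0
  row 17 [10001]: (((NOT 0 OR 1) XOR (1 OR 0)) AND 0) -> 0
  row 18 [10010]: (((NOT 0 OR 1) XOR (0 OR 1)) AND 0) -> 0
  row 19 [10011]: (((NOT 0 OR 1) XOR (1 OR 1)) AND 0) -> 0
  row 20 [10100]: (((NOT 1 OR 1) XOR (0 OR 0)) AND 1) -> 1
  row 21 [10101]: (((NOT 1 OR 1) XOR (1 OR 0)) AND 1) -> 0
  row 22 [10110]: (((NOT 1 OR 1) XOR (0 OR 1)) AND 1) -> 0
  row 23 [10111]: (((NOT 1 OR 1) XOR (1 OR 1)) AND 1) -> 0
  row 24 [11000]: (((NOT 0 OR 1) XOR (0 OR 0)) AND 0) -> 0
  row 25 [11001]: (((NOT 0 OR 1) XOR (1 OR 0)) AND 0) -> 0
  row 26 [11010]: (((NOT 0 OR 1) XOR (0 OR 1)) AND 0) -> 0
  row 27 [11011]: (((NOT 0 OR 1) XOR (1 OR 1)) AND 0) -> 0
  row 28 [11100]: (((NOT 1 OR 1) XOR (0 OR 0)) AND 1) -> 1
  row 29 [11101]: (((NOT 1 OR 1) XOR (1 OR 0)) AND 1) -> 0
  row 30 [11110]: (((NOT 1 OR 1) XOR (0 OR 1)) AND 1) -> 0
  row 31 [11111]: (((NOT 1 OR 1) XOR (1 OR 1)) AND 1) -> 0
Full result column, 8 rows per line (x1,x2 fixed per line; x3,x4,x5 runs 000..111 left to right):
  rows 0-7 [x1,x2=00]: 00000111  (ones: 3)
  rows 8-15 [x1,x2=01]: 00000111  (ones: 3)
  rows 16-23 [x1,x2=10]: 00001000  (ones: 1)
  rows 24-31 [x1,x2=11]: 00001000  (ones: 1)
Count of 1-rows = 3+3+1+1 = 8

8


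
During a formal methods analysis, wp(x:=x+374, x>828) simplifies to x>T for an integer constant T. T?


Formula: wp(x:=E, P) = P[E/x] (substitute E for x in postcondition)
Step 1: Postcondition: x>828
Step 2: Substitute x+374 for x: x+374>828
Step 3: Solve for x: x > 828-374 = 454

454


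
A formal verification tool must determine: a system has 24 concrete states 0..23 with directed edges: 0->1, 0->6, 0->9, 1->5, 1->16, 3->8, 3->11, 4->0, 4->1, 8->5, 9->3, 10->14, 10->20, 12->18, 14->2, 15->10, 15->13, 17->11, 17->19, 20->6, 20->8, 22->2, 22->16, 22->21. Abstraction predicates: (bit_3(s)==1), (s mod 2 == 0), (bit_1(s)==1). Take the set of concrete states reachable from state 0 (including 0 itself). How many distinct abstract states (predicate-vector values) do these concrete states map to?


BFS from 0:
Concrete reachable: {0, 1, 3, 5, 6, 8, 9, 11, 16}
Abstract via predicates (bit_3(s)==1), (s mod 2 == 0), (bit_1(s)==1):
  (0,0,0) <- {1, 5}
  (0,0,1) <- {3}
  (0,1,0) <- {0, 16}
  (0,1,1) <- {6}
  (1,0,0) <- {9}
  (1,0,1) <- {11}
  (1,1,0) <- {8}
Distinct abstract states = 7

7


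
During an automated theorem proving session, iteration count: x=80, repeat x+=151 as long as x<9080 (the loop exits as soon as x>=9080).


Step 1: x goes from 80 toward 9080 by 151; the body runs while x<9080, so iterations = ceil((bound-start)/step)
Step 2: Distance=9000
Step 3: ceil(9000/151)=60

60


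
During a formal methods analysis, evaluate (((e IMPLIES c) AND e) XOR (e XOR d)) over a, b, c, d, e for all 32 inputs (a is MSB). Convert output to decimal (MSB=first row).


Formula: (((e IMPLIES c) AND e) XOR (e XOR d)) over a, b, c, d, e (32 rows)
Evaluate each row (bits = a,b,c,d,e, MSB first):
  row 0 [00000]: (((0 IMPLIES 0) AND 0) XOR (0 XOR 0)) -> 0
  row 1 [00001]: (((1 IMPLIES 0) AND 1) XOR (1 XOR 0)) -> 1
  row 2 [00010]: (((0 IMPLIES 0) AND 0) XOR (0 XOR 1)) -> 1
  row 3 [00011]: (((1 IMPLIES 0) AND 1) XOR (1 XOR 1)) -> 0
  row 4 [00100]: (((0 IMPLIES 1) AND 0) XOR (0 XOR 0)) -> 0
  row 5 [00101]: (((1 IMPLIES 1) AND 1) XOR (1 XOR 0)) -> 0
  row 6 [00110]: (((0 IMPLIES 1) AND 0) XOR (0 XOR 1)) -> 1
  row 7 [00111]: (((1 IMPLIES 1) AND 1) XOR (1 XOR 1)) -> 1
  row 8 [01000]: (((0 IMPLIES 0) AND 0) XOR (0 XOR 0)) -> 0
  row 9 [01001]: (((1 IMPLIES 0) AND 1) XOR (1 XOR 0)) -> 1
  row 10 [01010]: (((0 IMPLIES 0) AND 0) XOR (0 XOR 1)) -> 1
  row 11 [01011]: (((1 IMPLIES 0) AND 1) XOR (1 XOR 1)) -> 0
  row 12 [01100]: (((0 IMPLIES 1) AND 0) XOR (0 XOR 0)) -> 0
  row 13 [01101]: (((1 IMPLIES 1) AND 1) XOR (1 XOR 0)) -> 0
  row 14 [01110]: (((0 IMPLIES 1) AND 0) XOR (0 XOR 1)) -> 1
  row 15 [01111]: (((1 IMPLIES 1) AND 1) XOR (1 XOR 1)) -> 1
  row 16 [10000]: (((0 IMPLIES 0) AND 0) XOR (0 XOR 0)) -> 0
  row 17 [10001]: (((1 IMPLIES 0) AND 1) XOR (1 XOR 0)) -> 1
  row 18 [10010]: (((0 IMPLIES 0) AND 0) XOR (0 XOR 1)) -> 1
  row 19 [10011]: (((1 IMPLIES 0) AND 1) XOR (1 XOR 1)) -> 0
  row 20 [10100]: (((0 IMPLIES 1) AND 0) XOR (0 XOR 0)) -> 0
  row 21 [10101]: (((1 IMPLIES 1) AND 1) XOR (1 XOR 0)) -> 0
  row 22 [10110]: (((0 IMPLIES 1) AND 0) XOR (0 XOR 1)) -> 1
  row 23 [10111]: (((1 IMPLIES 1) AND 1) XOR (1 XOR 1)) -> 1
  row 24 [11000]: (((0 IMPLIES 0) AND 0) XOR (0 XOR 0)) -> 0
  row 25 [11001]: (((1 IMPLIES 0) AND 1) XOR (1 XOR 0)) -> 1
  row 26 [11010]: (((0 IMPLIES 0) AND 0) XOR (0 XOR 1)) -> 1
  row 27 [11011]: (((1 IMPLIES 0) AND 1) XOR (1 XOR 1)) -> 0
  row 28 [11100]: (((0 IMPLIES 1) AND 0) XOR (0 XOR 0)) -> 0
  row 29 [11101]: (((1 IMPLIES 1) AND 1) XOR (1 XOR 0)) -> 0
  row 30 [11110]: (((0 IMPLIES 1) AND 0) XOR (0 XOR 1)) -> 1
  row 31 [11111]: (((1 IMPLIES 1) AND 1) XOR (1 XOR 1)) -> 1
Full result column, 4 rows per line (a,b,c fixed per line; d,e runs 00..11 left to right):
  rows 0-3 [a,b,c=000]: 0110  = hex 6
  rows 4-7 [a,b,c=001]: 0011  = hex 3
  rows 8-11 [a,b,c=010]: 0110  = hex 6
  rows 12-15 [a,b,c=011]: 0011  = hex 3
  rows 16-19 [a,b,c=100]: 0110  = hex 6
  rows 20-23 [a,b,c=101]: 0011  = hex 3
  rows 24-27 [a,b,c=110]: 0110  = hex 6
  rows 28-31 [a,b,c=111]: 0011  = hex 3
Output column (row 0 .. row 31) = 01100011011000110110001101100011
Output column grouped in 4s = 0110 0011 0110 0011 0110 0011 0110 0011 = 0x63636363
Convert to decimal digit by digit (value = value*16 + digit):
  6 -> 6
  6*16 + 3 = 99
  99*16 + 6 = 1590
  1590*16 + 3 = 25443
  25443*16 + 6 = 407094
  407094*16 + 3 = 6513507
  6513507*16 + 6 = 104216118
  104216118*16 + 3 = 1667457891
Decimal = 1667457891

1667457891


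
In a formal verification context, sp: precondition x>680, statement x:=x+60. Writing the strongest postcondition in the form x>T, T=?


Formula: sp(P, x:=E) = exists old_x. (x = E[old_x/x]) AND P[old_x/x] (old_x is the value of x before the assignment; eliminate old_x by solving x = E[old_x/x] for old_x)
Step 1: Precondition P: x>680, i.e. old_x > 680
Step 2: Assignment gives x = old_x + 60, so old_x = x - 60
Step 3: Substitute into P: x - 60 > 680
Step 4: Simplify: x > 680+60 = 740

740


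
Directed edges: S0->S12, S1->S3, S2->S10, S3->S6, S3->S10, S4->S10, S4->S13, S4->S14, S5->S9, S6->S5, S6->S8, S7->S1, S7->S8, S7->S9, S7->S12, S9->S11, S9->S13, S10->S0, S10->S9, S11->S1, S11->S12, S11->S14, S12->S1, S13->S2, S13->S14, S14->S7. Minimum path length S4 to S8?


BFS layer-by-layer from S4:
  dist 0: {S4}
  dist 1: {S10, S13, S14}
  dist 2: {S0, S2, S7, S9}
  dist 3: {S1, S8, S11, S12}
  -> S8 reached at distance 3
Shortest path length = 3

3


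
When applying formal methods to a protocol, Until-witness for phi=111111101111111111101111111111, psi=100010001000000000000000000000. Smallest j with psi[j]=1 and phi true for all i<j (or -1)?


(phi U psi) at 0: need smallest j with psi[j]=1 and phi[i]=1 for all i in [0,j).
Scan from step 0:
  step 0: psi=1 and phi held for [0,0) -> witness found
Witness step = 0

0


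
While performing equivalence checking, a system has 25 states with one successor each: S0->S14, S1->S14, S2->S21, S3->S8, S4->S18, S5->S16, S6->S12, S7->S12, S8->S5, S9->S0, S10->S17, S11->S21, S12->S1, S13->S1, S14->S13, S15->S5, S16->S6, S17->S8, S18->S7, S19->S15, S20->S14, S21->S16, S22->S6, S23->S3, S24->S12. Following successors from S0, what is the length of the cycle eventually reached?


Trace from S0 until a state repeats:
  S0 -> S14 -> S13 -> S1 -> S14
S14 first seen at step 1, revisited at step 4.
Cycle length = 4 - 1 = 3

3


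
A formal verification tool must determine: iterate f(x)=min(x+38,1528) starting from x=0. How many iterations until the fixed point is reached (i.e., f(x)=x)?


Step 1: x=0, cap=1528, increment=38
Step 2: x grows by 38 each step until capped at 1528; fixed point is x=1528
Step 3: iterations = ceil(1528/38) = 41

41


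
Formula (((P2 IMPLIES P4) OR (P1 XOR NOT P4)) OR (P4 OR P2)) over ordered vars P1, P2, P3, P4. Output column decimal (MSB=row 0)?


Formula: (((P2 IMPLIES P4) OR (P1 XOR NOT P4)) OR (P4 OR P2)) over P1, P2, P3, P4 (16 rows)
Evaluate each row (bits = P1,P2,P3,P4, MSB first):
  row 0 [0000]: (((0 IMPLIES 0) OR (0 XOR NOT 0)) OR (0 OR 0)) -> 1
  row 1 [0001]: (((0 IMPLIES 1) OR (0 XOR NOT 1)) OR (1 OR 0)) -> 1
  row 2 [0010]: (((0 IMPLIES 0) OR (0 XOR NOT 0)) OR (0 OR 0)) -> 1
  row 3 [0011]: (((0 IMPLIES 1) OR (0 XOR NOT 1)) OR (1 OR 0)) -> 1
  row 4 [0100]: (((1 IMPLIES 0) OR (0 XOR NOT 0)) OR (0 OR 1)) -> 1
  row 5 [0101]: (((1 IMPLIES 1) OR (0 XOR NOT 1)) OR (1 OR 1)) -> 1
  row 6 [0110]: (((1 IMPLIES 0) OR (0 XOR NOT 0)) OR (0 OR 1)) -> 1
  row 7 [0111]: (((1 IMPLIES 1) OR (0 XOR NOT 1)) OR (1 OR 1)) -> 1
  row 8 [1000]: (((0 IMPLIES 0) OR (1 XOR NOT 0)) OR (0 OR 0)) -> 1
  row 9 [1001]: (((0 IMPLIES 1) OR (1 XOR NOT 1)) OR (1 OR 0)) -> 1
  row 10 [1010]: (((0 IMPLIES 0) OR (1 XOR NOT 0)) OR (0 OR 0)) -> 1
  row 11 [1011]: (((0 IMPLIES 1) OR (1 XOR NOT 1)) OR (1 OR 0)) -> 1
  row 12 [1100]: (((1 IMPLIES 0) OR (1 XOR NOT 0)) OR (0 OR 1)) -> 1
  row 13 [1101]: (((1 IMPLIES 1) OR (1 XOR NOT 1)) OR (1 OR 1)) -> 1
  row 14 [1110]: (((1 IMPLIES 0) OR (1 XOR NOT 0)) OR (0 OR 1)) -> 1
  row 15 [1111]: (((1 IMPLIES 1) OR (1 XOR NOT 1)) OR (1 OR 1)) -> 1
Full result column, 4 rows per line (P1,P2 fixed per line; P3,P4 runs 00..11 left to right):
  rows 0-3 [P1,P2=00]: 1111  = hex F
  rows 4-7 [P1,P2=01]: 1111  = hex F
  rows 8-11 [P1,P2=10]: 1111  = hex F
  rows 12-15 [P1,P2=11]: 1111  = hex F
Output column (row 0 .. row 15) = 1111111111111111
Output column grouped in 4s = 1111 1111 1111 1111 = 0xFFFF
Convert to decimal digit by digit (value = value*16 + digit):
  F -> 15
  15*16 + 15 (F) = 255
  255*16 + 15 (F) = 4095
  4095*16 + 15 (F) = 65535
Decimal = 65535

65535


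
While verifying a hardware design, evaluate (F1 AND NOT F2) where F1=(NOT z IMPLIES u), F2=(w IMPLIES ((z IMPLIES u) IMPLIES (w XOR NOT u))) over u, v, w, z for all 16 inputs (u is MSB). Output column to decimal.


F1 = (NOT z IMPLIES u)
F2 = (w IMPLIES ((z IMPLIES u) IMPLIES (w XOR NOT u)))
Counterexample to F1=>F2 is where F1=1 and F2=0.
Evaluate each row (bits = u,v,w,z, MSB first):
  row 0 [0000]: F1=0 F2=1 -> F1&~F2 -> 0
  row 1 [0001]: F1=1 F2=1 -> F1&~F2 -> 0
  row 2 [0010]: F1=0 F2=0 -> F1&~F2 -> 0
  row 3 [0011]: F1=1 F2=1 -> F1&~F2 -> 0
  row 4 [0100]: F1=0 F2=1 -> F1&~F2 -> 0
  row 5 [0101]: F1=1 F2=1 -> F1&~F2 -> 0
  row 6 [0110]: F1=0 F2=0 -> F1&~F2 -> 0
  row 7 [0111]: F1=1 F2=1 -> F1&~F2 -> 0
  row 8 [1000]: F1=1 F2=1 -> F1&~F2 -> 0
  row 9 [1001]: F1=1 F2=1 -> F1&~F2 -> 0
  row 10 [1010]: F1=1 F2=1 -> F1&~F2 -> 0
  row 11 [1011]: F1=1 F2=1 -> F1&~F2 -> 0
  row 12 [1100]: F1=1 F2=1 -> F1&~F2 -> 0
  row 13 [1101]: F1=1 F2=1 -> F1&~F2 -> 0
  row 14 [1110]: F1=1 F2=1 -> F1&~F2 -> 0
  row 15 [1111]: F1=1 F2=1 -> F1&~F2 -> 0
Full result column, 4 rows per line (u,v fixed per line; w,z runs 00..11 left to right):
  rows 0-3 [u,v=00]: 0000  = hex 0
  rows 4-7 [u,v=01]: 0000  = hex 0
  rows 8-11 [u,v=10]: 0000  = hex 0
  rows 12-15 [u,v=11]: 0000  = hex 0
Counterexample vector (row 0 .. row 15) = 0000000000000000
Output column grouped in 4s = 0000 0000 0000 0000 = 0x0000
Convert to decimal digit by digit (value = value*16 + digit):
  0 -> 0
  0*16 + 0 = 0
  0*16 + 0 = 0
  0*16 + 0 = 0
Decimal = 0

0


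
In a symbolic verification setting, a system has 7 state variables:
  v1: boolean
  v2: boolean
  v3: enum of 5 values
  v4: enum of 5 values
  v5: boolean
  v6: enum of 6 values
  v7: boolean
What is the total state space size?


State space = product of domain sizes of all variables.
Domain sizes:
  v1 (boolean): 2
  v2 (boolean): 2
  v3 (enum of 5 values): 5
  v4 (enum of 5 values): 5
  v5 (boolean): 2
  v6 (enum of 6 values): 6
  v7 (boolean): 2
Product = 2 * 2 * 5 * 5 * 2 * 6 * 2 = 2400

2400


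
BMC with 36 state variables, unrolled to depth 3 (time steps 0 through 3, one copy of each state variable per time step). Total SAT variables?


BMC unrolls to depth k, creating one copy of each state var for steps 0..k.
Step count = 3 + 1 = 4 (steps 0 through 3)
Vars per step = 36
Total = 36 * 4 = 144

144


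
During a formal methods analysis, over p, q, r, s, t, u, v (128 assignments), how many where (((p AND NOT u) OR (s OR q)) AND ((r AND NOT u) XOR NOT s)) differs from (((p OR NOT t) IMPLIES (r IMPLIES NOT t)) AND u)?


F1 = (((p AND NOT u) OR (s OR q)) AND ((r AND NOT u) XOR NOT s))
F2 = (((p OR NOT t) IMPLIES (r IMPLIES NOT t)) AND u)
Evaluate both on each of 128 rows (bits = p,q,r,s,t,u,v):
  row 0 [0000000]: F1=0 F2=0 -> 0
  row 1 [0000001]: F1=0 F2=0 -> 0
  row 2 [0000010]: F1=0 F2=1 (differ) -> 1
  row 3 [0000011]: F1=0 F2=1 (differ) -> 1
  row 4 [0000100]: F1=0 F2=0 -> 0
  (every remaining row is evaluated the same way; all 128 results are listed next)
Full result column, 8 rows per line (p,q,r,s fixed per line; t,u,v runs 000..111 left to right):
  rows 0-7 [p,q,r,s=0000]: 00110011  (ones: 4)
  rows 8-15 [p,q,r,s=0001]: 00110011  (ones: 4)
  rows 16-23 [p,q,r,s=0010]: 00110011  (ones: 4)
  rows 24-31 [p,q,r,s=0011]: 11111111  (ones: 8)
  rows 32-39 [p,q,r,s=0100]: 11001100  (ones: 4)
  rows 40-47 [p,q,r,s=0101]: 00110011  (ones: 4)
  rows 48-55 [p,q,r,s=0110]: 00000000  (ones: 0)
  rows 56-63 [p,q,r,s=0111]: 11111111  (ones: 8)
  rows 64-71 [p,q,r,s=1000]: 11111111  (ones: 8)
  rows 72-79 [p,q,r,s=1001]: 00110011  (ones: 4)
  rows 80-87 [p,q,r,s=1010]: 00110000  (ones: 2)
  rows 88-95 [p,q,r,s=1011]: 11111100  (ones: 6)
  rows 96-103 [p,q,r,s=1100]: 11001100  (ones: 4)
  rows 104-111 [p,q,r,s=1101]: 00110011  (ones: 4)
  rows 112-119 [p,q,r,s=1110]: 00000011  (ones: 2)
  rows 120-127 [p,q,r,s=1111]: 11111100  (ones: 6)
Disagreements = 4+4+4+8+4+4+0+8+8+4+2+6+4+4+2+6 = 72

72


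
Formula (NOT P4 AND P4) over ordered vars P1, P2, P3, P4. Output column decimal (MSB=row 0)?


Formula: (NOT P4 AND P4) over P1, P2, P3, P4 (16 rows)
Evaluate each row (bits = P1,P2,P3,P4, MSB first):
  row 0 [0000]: (NOT 0 AND 0) -> 0
  row 1 [0001]: (NOT 1 AND 1) -> 0
  row 2 [0010]: (NOT 0 AND 0) -> 0
  row 3 [0011]: (NOT 1 AND 1) -> 0
  row 4 [0100]: (NOT 0 AND 0) -> 0
  row 5 [0101]: (NOT 1 AND 1) -> 0
  row 6 [0110]: (NOT 0 AND 0) -> 0
  row 7 [0111]: (NOT 1 AND 1) -> 0
  row 8 [1000]: (NOT 0 AND 0) -> 0
  row 9 [1001]: (NOT 1 AND 1) -> 0
  row 10 [1010]: (NOT 0 AND 0) -> 0
  row 11 [1011]: (NOT 1 AND 1) -> 0
  row 12 [1100]: (NOT 0 AND 0) -> 0
  row 13 [1101]: (NOT 1 AND 1) -> 0
  row 14 [1110]: (NOT 0 AND 0) -> 0
  row 15 [1111]: (NOT 1 AND 1) -> 0
Full result column, 4 rows per line (P1,P2 fixed per line; P3,P4 runs 00..11 left to right):
  rows 0-3 [P1,P2=00]: 0000  = hex 0
  rows 4-7 [P1,P2=01]: 0000  = hex 0
  rows 8-11 [P1,P2=10]: 0000  = hex 0
  rows 12-15 [P1,P2=11]: 0000  = hex 0
Output column (row 0 .. row 15) = 0000000000000000
Output column grouped in 4s = 0000 0000 0000 0000 = 0x0000
Convert to decimal digit by digit (value = value*16 + digit):
  0 -> 0
  0*16 + 0 = 0
  0*16 + 0 = 0
  0*16 + 0 = 0
Decimal = 0

0


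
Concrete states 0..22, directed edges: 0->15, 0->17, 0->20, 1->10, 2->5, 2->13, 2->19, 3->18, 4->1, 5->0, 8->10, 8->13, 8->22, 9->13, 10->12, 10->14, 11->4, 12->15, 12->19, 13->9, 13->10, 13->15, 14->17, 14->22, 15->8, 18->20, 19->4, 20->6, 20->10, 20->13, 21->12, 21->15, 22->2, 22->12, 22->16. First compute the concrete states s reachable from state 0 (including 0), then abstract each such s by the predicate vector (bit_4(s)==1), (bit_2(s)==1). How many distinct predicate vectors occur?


BFS from 0:
Concrete reachable: {0, 1, 2, 4, 5, 6, 8, 9, 10, 12, 13, 14, 15, 16, 17, 19, 20, 22}
Abstract via predicates (bit_4(s)==1), (bit_2(s)==1):
  (0,0) <- {0, 1, 2, 8, 9, 10}
  (0,1) <- {4, 5, 6, 12, 13, 14, 15}
  (1,0) <- {16, 17, 19}
  (1,1) <- {20, 22}
Distinct abstract states = 4

4


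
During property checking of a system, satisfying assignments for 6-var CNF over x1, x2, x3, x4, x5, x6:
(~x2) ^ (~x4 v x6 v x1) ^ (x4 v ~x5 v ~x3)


CNF with 3 clauses over 6 vars (64 assignments).
An assignment satisfies CNF iff every clause has >=1 true literal.
Check each row (bits = x1,x2,x3,x4,x5,x6; clause T/F shown):
  row 0 [000000]: clauses=TTT -> 1
  row 1 [000001]: clauses=TTT -> 1
  row 2 [000010]: clauses=TTT -> 1
  row 3 [000011]: clauses=TTT -> 1
  row 4 [000100]: clauses=TFT -> 0
  (every remaining row is evaluated the same way; all 64 results are listed next)
Full result column, 8 rows per line (x1,x2,x3 fixed per line; x4,x5,x6 runs 000..111 left to right):
  rows 0-7 [x1,x2,x3=000]: 11110101  (ones: 6)
  rows 8-15 [x1,x2,x3=001]: 11000101  (ones: 4)
  rows 16-23 [x1,x2,x3=010]: 00000000  (ones: 0)
  rows 24-31 [x1,x2,x3=011]: 00000000  (ones: 0)
  rows 32-39 [x1,x2,x3=100]: 11111111  (ones: 8)
  rows 40-47 [x1,x2,x3=101]: 11001111  (ones: 6)
  rows 48-55 [x1,x2,x3=110]: 00000000  (ones: 0)
  rows 56-63 [x1,x2,x3=111]: 00000000  (ones: 0)
Satisfying assignments = 6+4+0+0+8+6+0+0 = 24

24


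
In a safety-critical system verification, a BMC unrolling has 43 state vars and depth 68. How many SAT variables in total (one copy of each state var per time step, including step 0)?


BMC unrolls to depth k, creating one copy of each state var for steps 0..k.
Step count = 68 + 1 = 69 (steps 0 through 68)
Vars per step = 43
Total = 43 * 69 = 2967

2967


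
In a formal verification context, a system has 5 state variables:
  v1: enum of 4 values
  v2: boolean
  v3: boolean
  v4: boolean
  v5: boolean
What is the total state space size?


State space = product of domain sizes of all variables.
Domain sizes:
  v1 (enum of 4 values): 4
  v2 (boolean): 2
  v3 (boolean): 2
  v4 (boolean): 2
  v5 (boolean): 2
Product = 4 * 2 * 2 * 2 * 2 = 64

64


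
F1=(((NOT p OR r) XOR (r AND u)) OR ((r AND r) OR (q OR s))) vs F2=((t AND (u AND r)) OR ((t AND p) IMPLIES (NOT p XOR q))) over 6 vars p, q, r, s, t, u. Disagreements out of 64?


F1 = (((NOT p OR r) XOR (r AND u)) OR ((r AND r) OR (q OR s)))
F2 = ((t AND (u AND r)) OR ((t AND p) IMPLIES (NOT p XOR q)))
Evaluate both on each of 64 rows (bits = p,q,r,s,t,u):
  row 0 [000000]: F1=1 F2=1 -> 0
  row 1 [000001]: F1=1 F2=1 -> 0
  row 2 [000010]: F1=1 F2=1 -> 0
  row 3 [000011]: F1=1 F2=1 -> 0
  row 4 [000100]: F1=1 F2=1 -> 0
  (every remaining row is evaluated the same way; all 64 results are listed next)
Full result column, 8 rows per line (p,q,r fixed per line; s,t,u runs 000..111 left to right):
  rows 0-7 [p,q,r=000]: 00000000  (ones: 0)
  rows 8-15 [p,q,r=001]: 00000000  (ones: 0)
  rows 16-23 [p,q,r=010]: 00000000  (ones: 0)
  rows 24-31 [p,q,r=011]: 00000000  (ones: 0)
  rows 32-39 [p,q,r=100]: 11000011  (ones: 4)
  rows 40-47 [p,q,r=101]: 00100010  (ones: 2)
  rows 48-55 [p,q,r=110]: 00000000  (ones: 0)
  rows 56-63 [p,q,r=111]: 00000000  (ones: 0)
Disagreements = 0+0+0+0+4+2+0+0 = 6

6


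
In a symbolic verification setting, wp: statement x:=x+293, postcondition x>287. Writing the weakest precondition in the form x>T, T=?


Formula: wp(x:=E, P) = P[E/x] (substitute E for x in postcondition)
Step 1: Postcondition: x>287
Step 2: Substitute x+293 for x: x+293>287
Step 3: Solve for x: x > 287-293 = -6

-6


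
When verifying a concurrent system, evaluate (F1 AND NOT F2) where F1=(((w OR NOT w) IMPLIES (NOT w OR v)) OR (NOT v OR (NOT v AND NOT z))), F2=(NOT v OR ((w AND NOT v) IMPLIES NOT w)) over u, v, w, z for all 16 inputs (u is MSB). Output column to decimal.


F1 = (((w OR NOT w) IMPLIES (NOT w OR v)) OR (NOT v OR (NOT v AND NOT z)))
F2 = (NOT v OR ((w AND NOT v) IMPLIES NOT w))
Counterexample to F1=>F2 is where F1=1 and F2=0.
Evaluate each row (bits = u,v,w,z, MSB first):
  row 0 [0000]: F1=1 F2=1 -> F1&~F2 -> 0
  row 1 [0001]: F1=1 F2=1 -> F1&~F2 -> 0
  row 2 [0010]: F1=1 F2=1 -> F1&~F2 -> 0
  row 3 [0011]: F1=1 F2=1 -> F1&~F2 -> 0
  row 4 [0100]: F1=1 F2=1 -> F1&~F2 -> 0
  row 5 [0101]: F1=1 F2=1 -> F1&~F2 -> 0
  row 6 [0110]: F1=1 F2=1 -> F1&~F2 -> 0
  row 7 [0111]: F1=1 F2=1 -> F1&~F2 -> 0
  row 8 [1000]: F1=1 F2=1 -> F1&~F2 -> 0
  row 9 [1001]: F1=1 F2=1 -> F1&~F2 -> 0
  row 10 [1010]: F1=1 F2=1 -> F1&~F2 -> 0
  row 11 [1011]: F1=1 F2=1 -> F1&~F2 -> 0
  row 12 [1100]: F1=1 F2=1 -> F1&~F2 -> 0
  row 13 [1101]: F1=1 F2=1 -> F1&~F2 -> 0
  row 14 [1110]: F1=1 F2=1 -> F1&~F2 -> 0
  row 15 [1111]: F1=1 F2=1 -> F1&~F2 -> 0
Full result column, 4 rows per line (u,v fixed per line; w,z runs 00..11 left to right):
  rows 0-3 [u,v=00]: 0000  = hex 0
  rows 4-7 [u,v=01]: 0000  = hex 0
  rows 8-11 [u,v=10]: 0000  = hex 0
  rows 12-15 [u,v=11]: 0000  = hex 0
Counterexample vector (row 0 .. row 15) = 0000000000000000
Output column grouped in 4s = 0000 0000 0000 0000 = 0x0000
Convert to decimal digit by digit (value = value*16 + digit):
  0 -> 0
  0*16 + 0 = 0
  0*16 + 0 = 0
  0*16 + 0 = 0
Decimal = 0

0


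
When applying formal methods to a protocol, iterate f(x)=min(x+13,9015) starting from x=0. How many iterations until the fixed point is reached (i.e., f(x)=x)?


Step 1: x=0, cap=9015, increment=13
Step 2: x grows by 13 each step until capped at 9015; fixed point is x=9015
Step 3: iterations = ceil(9015/13) = 694

694


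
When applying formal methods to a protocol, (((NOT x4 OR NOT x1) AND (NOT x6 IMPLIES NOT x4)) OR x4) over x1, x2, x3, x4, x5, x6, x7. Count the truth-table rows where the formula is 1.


Formula: (((NOT x4 OR NOT x1) AND (NOT x6 IMPLIES NOT x4)) OR x4) over 7 vars (128 rows)
Evaluate each row (x1, x2, x3, x4, x5, x6, x7 as bits, MSB first):
  row 0 [0000000]: (((NOT 0 OR NOT 0) AND (NOT 0 IMPLIES NOT 0)) OR 0) -> 1
  row 1 [0000001]: (((NOT 0 OR NOT 0) AND (NOT 0 IMPLIES NOT 0)) OR 0) -> 1
  row 2 [0000010]: (((NOT 0 OR NOT 0) AND (NOT 1 IMPLIES NOT 0)) OR 0) -> 1
  row 3 [0000011]: (((NOT 0 OR NOT 0) AND (NOT 1 IMPLIES NOT 0)) OR 0) -> 1
  row 4 [0000100]: (((NOT 0 OR NOT 0) AND (NOT 0 IMPLIES NOT 0)) OR 0) -> 1
  (every remaining row is evaluated the same way; all 128 results are listed next)
Full result column, 8 rows per line (x1,x2,x3,x4 fixed per line; x5,x6,x7 runs 000..111 left to right):
  rows 0-7 [x1,x2,x3,x4=0000]: 11111111  (ones: 8)
  rows 8-15 [x1,x2,x3,x4=0001]: 11111111  (ones: 8)
  rows 16-23 [x1,x2,x3,x4=0010]: 11111111  (ones: 8)
  rows 24-31 [x1,x2,x3,x4=0011]: 11111111  (ones: 8)
  rows 32-39 [x1,x2,x3,x4=0100]: 11111111  (ones: 8)
  rows 40-47 [x1,x2,x3,x4=0101]: 11111111  (ones: 8)
  rows 48-55 [x1,x2,x3,x4=0110]: 11111111  (ones: 8)
  rows 56-63 [x1,x2,x3,x4=0111]: 11111111  (ones: 8)
  rows 64-71 [x1,x2,x3,x4=1000]: 11111111  (ones: 8)
  rows 72-79 [x1,x2,x3,x4=1001]: 11111111  (ones: 8)
  rows 80-87 [x1,x2,x3,x4=1010]: 11111111  (ones: 8)
  rows 88-95 [x1,x2,x3,x4=1011]: 11111111  (ones: 8)
  rows 96-103 [x1,x2,x3,x4=1100]: 11111111  (ones: 8)
  rows 104-111 [x1,x2,x3,x4=1101]: 11111111  (ones: 8)
  rows 112-119 [x1,x2,x3,x4=1110]: 11111111  (ones: 8)
  rows 120-127 [x1,x2,x3,x4=1111]: 11111111  (ones: 8)
Count of 1-rows = 8+8+8+8+8+8+8+8+8+8+8+8+8+8+8+8 = 128

128


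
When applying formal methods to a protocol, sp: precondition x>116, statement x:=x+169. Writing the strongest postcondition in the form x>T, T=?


Formula: sp(P, x:=E) = exists old_x. (x = E[old_x/x]) AND P[old_x/x] (old_x is the value of x before the assignment; eliminate old_x by solving x = E[old_x/x] for old_x)
Step 1: Precondition P: x>116, i.e. old_x > 116
Step 2: Assignment gives x = old_x + 169, so old_x = x - 169
Step 3: Substitute into P: x - 169 > 116
Step 4: Simplify: x > 116+169 = 285

285


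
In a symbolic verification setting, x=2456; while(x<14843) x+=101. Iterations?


Step 1: x goes from 2456 toward 14843 by 101; the body runs while x<14843, so iterations = ceil((bound-start)/step)
Step 2: Distance=12387
Step 3: ceil(12387/101)=123

123


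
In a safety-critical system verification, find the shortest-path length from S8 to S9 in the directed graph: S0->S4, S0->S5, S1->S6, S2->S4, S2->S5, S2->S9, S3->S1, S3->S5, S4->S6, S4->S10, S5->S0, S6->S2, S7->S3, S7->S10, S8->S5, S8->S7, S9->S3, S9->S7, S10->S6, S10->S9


BFS layer-by-layer from S8:
  dist 0: {S8}
  dist 1: {S5, S7}
  dist 2: {S0, S3, S10}
  dist 3: {S1, S4, S6, S9}
  -> S9 reached at distance 3
Shortest path length = 3

3


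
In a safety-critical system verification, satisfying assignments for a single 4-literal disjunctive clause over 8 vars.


Step 1: Total=2^8=256
Step 2: Unsat when all 4 false: 2^4=16
Step 3: Sat=256-16=240

240


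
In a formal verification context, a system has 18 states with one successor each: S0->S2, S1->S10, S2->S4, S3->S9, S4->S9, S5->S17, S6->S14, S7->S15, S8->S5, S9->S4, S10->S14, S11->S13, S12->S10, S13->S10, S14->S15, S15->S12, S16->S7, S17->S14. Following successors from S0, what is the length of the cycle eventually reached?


Trace from S0 until a state repeats:
  S0 -> S2 -> S4 -> S9 -> S4
S4 first seen at step 2, revisited at step 4.
Cycle length = 4 - 2 = 2

2


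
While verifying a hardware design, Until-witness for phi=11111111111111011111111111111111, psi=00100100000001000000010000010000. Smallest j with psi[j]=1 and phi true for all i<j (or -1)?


(phi U psi) at 0: need smallest j with psi[j]=1 and phi[i]=1 for all i in [0,j).
Scan from step 0:
  step 0: phi=1, psi=0 -> continue
  step 1: phi=1, psi=0 -> continue
  step 2: psi=1 and phi held for [0,2) -> witness found
Witness step = 2

2


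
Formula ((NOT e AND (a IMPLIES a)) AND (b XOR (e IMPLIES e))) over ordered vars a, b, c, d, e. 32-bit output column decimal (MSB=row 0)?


Formula: ((NOT e AND (a IMPLIES a)) AND (b XOR (e IMPLIES e))) over a, b, c, d, e (32 rows)
Evaluate each row (bits = a,b,c,d,e, MSB first):
  row 0 [00000]: ((NOT 0 AND (0 IMPLIES 0)) AND (0 XOR (0 IMPLIES 0))) -> 1
  row 1 [00001]: ((NOT 1 AND (0 IMPLIES 0)) AND (0 XOR (1 IMPLIES 1))) -> 0
  row 2 [00010]: ((NOT 0 AND (0 IMPLIES 0)) AND (0 XOR (0 IMPLIES 0))) -> 1
  row 3 [00011]: ((NOT 1 AND (0 IMPLIES 0)) AND (0 XOR (1 IMPLIES 1))) -> 0
  row 4 [00100]: ((NOT 0 AND (0 IMPLIES 0)) AND (0 XOR (0 IMPLIES 0))) -> 1
  row 5 [00101]: ((NOT 1 AND (0 IMPLIES 0)) AND (0 XOR (1 IMPLIES 1))) -> 0
  row 6 [00110]: ((NOT 0 AND (0 IMPLIES 0)) AND (0 XOR (0 IMPLIES 0))) -> 1
  row 7 [00111]: ((NOT 1 AND (0 IMPLIES 0)) AND (0 XOR (1 IMPLIES 1))) -> 0
  row 8 [01000]: ((NOT 0 AND (0 IMPLIES 0)) AND (1 XOR (0 IMPLIES 0))) -> 0
  row 9 [01001]: ((NOT 1 AND (0 IMPLIES 0)) AND (1 XOR (1 IMPLIES 1))) -> 0
  row 10 [01010]: ((NOT 0 AND (0 IMPLIES 0)) AND (1 XOR (0 IMPLIES 0))) -> 0
  row 11 [01011]: ((NOT 1 AND (0 IMPLIES 0)) AND (1 XOR (1 IMPLIES 1))) -> 0
  row 12 [01100]: ((NOT 0 AND (0 IMPLIES 0)) AND (1 XOR (0 IMPLIES 0))) -> 0
  row 13 [01101]: ((NOT 1 AND (0 IMPLIES 0)) AND (1 XOR (1 IMPLIES 1))) -> 0
  row 14 [01110]: ((NOT 0 AND (0 IMPLIES 0)) AND (1 XOR (0 IMPLIES 0))) -> 0
  row 15 [01111]: ((NOT 1 AND (0 IMPLIES 0)) AND (1 XOR (1 IMPLIES 1))) -> 0
  row 16 [10000]: ((NOT 0 AND (1 IMPLIES 1)) AND (0 XOR (0 IMPLIES 0))) -> 1
  row 17 [10001]: ((NOT 1 AND (1 IMPLIES 1)) AND (0 XOR (1 IMPLIES 1))) -> 0
  row 18 [10010]: ((NOT 0 AND (1 IMPLIES 1)) AND (0 XOR (0 IMPLIES 0))) -> 1
  row 19 [10011]: ((NOT 1 AND (1 IMPLIES 1)) AND (0 XOR (1 IMPLIES 1))) -> 0
  row 20 [10100]: ((NOT 0 AND (1 IMPLIES 1)) AND (0 XOR (0 IMPLIES 0))) -> 1
  row 21 [10101]: ((NOT 1 AND (1 IMPLIES 1)) AND (0 XOR (1 IMPLIES 1))) -> 0
  row 22 [10110]: ((NOT 0 AND (1 IMPLIES 1)) AND (0 XOR (0 IMPLIES 0))) -> 1
  row 23 [10111]: ((NOT 1 AND (1 IMPLIES 1)) AND (0 XOR (1 IMPLIES 1))) -> 0
  row 24 [11000]: ((NOT 0 AND (1 IMPLIES 1)) AND (1 XOR (0 IMPLIES 0))) -> 0
  row 25 [11001]: ((NOT 1 AND (1 IMPLIES 1)) AND (1 XOR (1 IMPLIES 1))) -> 0
  row 26 [11010]: ((NOT 0 AND (1 IMPLIES 1)) AND (1 XOR (0 IMPLIES 0))) -> 0
  row 27 [11011]: ((NOT 1 AND (1 IMPLIES 1)) AND (1 XOR (1 IMPLIES 1))) -> 0
  row 28 [11100]: ((NOT 0 AND (1 IMPLIES 1)) AND (1 XOR (0 IMPLIES 0))) -> 0
  row 29 [11101]: ((NOT 1 AND (1 IMPLIES 1)) AND (1 XOR (1 IMPLIES 1))) -> 0
  row 30 [11110]: ((NOT 0 AND (1 IMPLIES 1)) AND (1 XOR (0 IMPLIES 0))) -> 0
  row 31 [11111]: ((NOT 1 AND (1 IMPLIES 1)) AND (1 XOR (1 IMPLIES 1))) -> 0
Full result column, 4 rows per line (a,b,c fixed per line; d,e runs 00..11 left to right):
  rows 0-3 [a,b,c=000]: 1010  = hex A
  rows 4-7 [a,b,c=001]: 1010  = hex A
  rows 8-11 [a,b,c=010]: 0000  = hex 0
  rows 12-15 [a,b,c=011]: 0000  = hex 0
  rows 16-19 [a,b,c=100]: 1010  = hex A
  rows 20-23 [a,b,c=101]: 1010  = hex A
  rows 24-27 [a,b,c=110]: 0000  = hex 0
  rows 28-31 [a,b,c=111]: 0000  = hex 0
Output column (row 0 .. row 31) = 10101010000000001010101000000000
Output column grouped in 4s = 1010 1010 0000 0000 1010 1010 0000 0000 = 0xAA00AA00
Convert to decimal digit by digit (value = value*16 + digit):
  A -> 10
  10*16 + 10 (A) = 170
  170*16 + 0 = 2720
  2720*16 + 0 = 43520
  43520*16 + 10 (A) = 696330
  696330*16 + 10 (A) = 11141290
  11141290*16 + 0 = 178260640
  178260640*16 + 0 = 2852170240
Decimal = 2852170240

2852170240


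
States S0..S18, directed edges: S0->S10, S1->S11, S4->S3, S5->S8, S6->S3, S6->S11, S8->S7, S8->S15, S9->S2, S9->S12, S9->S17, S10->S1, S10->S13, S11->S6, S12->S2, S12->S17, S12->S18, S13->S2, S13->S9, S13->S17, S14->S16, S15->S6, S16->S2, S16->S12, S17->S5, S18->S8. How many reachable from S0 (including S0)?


BFS from S0:
  layer 0: {S0}
  layer 1: {S10}
  layer 2: {S1, S13}
  layer 3: {S2, S9, S11, S17}
  layer 4: {S5, S6, S12}
  layer 5: {S3, S8, S18}
  layer 6: {S7, S15}
Reachable set: {S0, S1, S2, S3, S5, S6, S7, S8, S9, S10, S11, S12, S13, S15, S17, S18}
Count = 16

16


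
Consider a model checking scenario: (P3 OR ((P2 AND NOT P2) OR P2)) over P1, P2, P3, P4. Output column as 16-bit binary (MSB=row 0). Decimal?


Formula: (P3 OR ((P2 AND NOT P2) OR P2)) over P1, P2, P3, P4 (16 rows)
Evaluate each row (bits = P1,P2,P3,P4, MSB first):
  row 0 [0000]: (0 OR ((0 AND NOT 0) OR 0)) -> 0
  row 1 [0001]: (0 OR ((0 AND NOT 0) OR 0)) -> 0
  row 2 [0010]: (1 OR ((0 AND NOT 0) OR 0)) -> 1
  row 3 [0011]: (1 OR ((0 AND NOT 0) OR 0)) -> 1
  row 4 [0100]: (0 OR ((1 AND NOT 1) OR 1)) -> 1
  row 5 [0101]: (0 OR ((1 AND NOT 1) OR 1)) -> 1
  row 6 [0110]: (1 OR ((1 AND NOT 1) OR 1)) -> 1
  row 7 [0111]: (1 OR ((1 AND NOT 1) OR 1)) -> 1
  row 8 [1000]: (0 OR ((0 AND NOT 0) OR 0)) -> 0
  row 9 [1001]: (0 OR ((0 AND NOT 0) OR 0)) -> 0
  row 10 [1010]: (1 OR ((0 AND NOT 0) OR 0)) -> 1
  row 11 [1011]: (1 OR ((0 AND NOT 0) OR 0)) -> 1
  row 12 [1100]: (0 OR ((1 AND NOT 1) OR 1)) -> 1
  row 13 [1101]: (0 OR ((1 AND NOT 1) OR 1)) -> 1
  row 14 [1110]: (1 OR ((1 AND NOT 1) OR 1)) -> 1
  row 15 [1111]: (1 OR ((1 AND NOT 1) OR 1)) -> 1
Full result column, 4 rows per line (P1,P2 fixed per line; P3,P4 runs 00..11 left to right):
  rows 0-3 [P1,P2=00]: 0011  = hex 3
  rows 4-7 [P1,P2=01]: 1111  = hex F
  rows 8-11 [P1,P2=10]: 0011  = hex 3
  rows 12-15 [P1,P2=11]: 1111  = hex F
Output column (row 0 .. row 15) = 0011111100111111
Output column grouped in 4s = 0011 1111 0011 1111 = 0x3F3F
Convert to decimal digit by digit (value = value*16 + digit):
  3 -> 3
  3*16 + 15 (F) = 63
  63*16 + 3 = 1011
  1011*16 + 15 (F) = 16191
Decimal = 16191

16191


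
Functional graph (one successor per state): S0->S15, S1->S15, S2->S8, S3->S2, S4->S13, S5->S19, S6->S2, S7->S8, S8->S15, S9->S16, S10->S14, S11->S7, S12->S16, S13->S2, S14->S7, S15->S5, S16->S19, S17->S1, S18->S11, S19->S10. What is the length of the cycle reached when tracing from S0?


Trace from S0 until a state repeats:
  S0 -> S15 -> S5 -> S19 -> S10 -> S14 -> S7 -> S8 -> S15
S15 first seen at step 1, revisited at step 8.
Cycle length = 8 - 1 = 7

7


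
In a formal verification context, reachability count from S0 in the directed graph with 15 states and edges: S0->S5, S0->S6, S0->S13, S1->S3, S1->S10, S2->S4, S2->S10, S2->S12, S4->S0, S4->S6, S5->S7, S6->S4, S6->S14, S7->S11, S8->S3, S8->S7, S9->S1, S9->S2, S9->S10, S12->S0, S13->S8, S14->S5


BFS from S0:
  layer 0: {S0}
  layer 1: {S5, S6, S13}
  layer 2: {S4, S7, S8, S14}
  layer 3: {S3, S11}
Reachable set: {S0, S3, S4, S5, S6, S7, S8, S11, S13, S14}
Count = 10

10


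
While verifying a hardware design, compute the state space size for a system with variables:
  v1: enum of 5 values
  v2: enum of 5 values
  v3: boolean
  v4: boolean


State space = product of domain sizes of all variables.
Domain sizes:
  v1 (enum of 5 values): 5
  v2 (enum of 5 values): 5
  v3 (boolean): 2
  v4 (boolean): 2
Product = 5 * 5 * 2 * 2 = 100

100


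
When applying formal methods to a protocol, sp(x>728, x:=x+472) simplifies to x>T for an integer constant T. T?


Formula: sp(P, x:=E) = exists old_x. (x = E[old_x/x]) AND P[old_x/x] (old_x is the value of x before the assignment; eliminate old_x by solving x = E[old_x/x] for old_x)
Step 1: Precondition P: x>728, i.e. old_x > 728
Step 2: Assignment gives x = old_x + 472, so old_x = x - 472
Step 3: Substitute into P: x - 472 > 728
Step 4: Simplify: x > 728+472 = 1200

1200


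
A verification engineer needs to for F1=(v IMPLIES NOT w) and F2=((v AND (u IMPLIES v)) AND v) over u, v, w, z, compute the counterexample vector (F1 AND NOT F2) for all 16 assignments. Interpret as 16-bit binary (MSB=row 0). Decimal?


F1 = (v IMPLIES NOT w)
F2 = ((v AND (u IMPLIES v)) AND v)
Counterexample to F1=>F2 is where F1=1 and F2=0.
Evaluate each row (bits = u,v,w,z, MSB first):
  row 0 [0000]: F1=1 F2=0 -> F1&~F2 -> 1
  row 1 [0001]: F1=1 F2=0 -> F1&~F2 -> 1
  row 2 [0010]: F1=1 F2=0 -> F1&~F2 -> 1
  row 3 [0011]: F1=1 F2=0 -> F1&~F2 -> 1
  row 4 [0100]: F1=1 F2=1 -> F1&~F2 -> 0
  row 5 [0101]: F1=1 F2=1 -> F1&~F2 -> 0
  row 6 [0110]: F1=0 F2=1 -> F1&~F2 -> 0
  row 7 [0111]: F1=0 F2=1 -> F1&~F2 -> 0
  row 8 [1000]: F1=1 F2=0 -> F1&~F2 -> 1
  row 9 [1001]: F1=1 F2=0 -> F1&~F2 -> 1
  row 10 [1010]: F1=1 F2=0 -> F1&~F2 -> 1
  row 11 [1011]: F1=1 F2=0 -> F1&~F2 -> 1
  row 12 [1100]: F1=1 F2=1 -> F1&~F2 -> 0
  row 13 [1101]: F1=1 F2=1 -> F1&~F2 -> 0
  row 14 [1110]: F1=0 F2=1 -> F1&~F2 -> 0
  row 15 [1111]: F1=0 F2=1 -> F1&~F2 -> 0
Full result column, 4 rows per line (u,v fixed per line; w,z runs 00..11 left to right):
  rows 0-3 [u,v=00]: 1111  = hex F
  rows 4-7 [u,v=01]: 0000  = hex 0
  rows 8-11 [u,v=10]: 1111  = hex F
  rows 12-15 [u,v=11]: 0000  = hex 0
Counterexample vector (row 0 .. row 15) = 1111000011110000
Output column grouped in 4s = 1111 0000 1111 0000 = 0xF0F0
Convert to decimal digit by digit (value = value*16 + digit):
  F -> 15
  15*16 + 0 = 240
  240*16 + 15 (F) = 3855
  3855*16 + 0 = 61680
Decimal = 61680

61680


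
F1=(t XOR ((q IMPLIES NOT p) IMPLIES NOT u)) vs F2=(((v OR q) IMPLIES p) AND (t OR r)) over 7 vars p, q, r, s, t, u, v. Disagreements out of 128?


F1 = (t XOR ((q IMPLIES NOT p) IMPLIES NOT u))
F2 = (((v OR q) IMPLIES p) AND (t OR r))
Evaluate both on each of 128 rows (bits = p,q,r,s,t,u,v):
  row 0 [0000000]: F1=1 F2=0 (differ) -> 1
  row 1 [0000001]: F1=1 F2=0 (differ) -> 1
  row 2 [0000010]: F1=0 F2=0 -> 0
  row 3 [0000011]: F1=0 F2=0 -> 0
  row 4 [0000100]: F1=0 F2=1 (differ) -> 1
  (every remaining row is evaluated the same way; all 128 results are listed next)
Full result column, 8 rows per line (p,q,r,s fixed per line; t,u,v runs 000..111 left to right):
  rows 0-7 [p,q,r,s=0000]: 11001001  (ones: 4)
  rows 8-15 [p,q,r,s=0001]: 11001001  (ones: 4)
  rows 16-23 [p,q,r,s=0010]: 01101001  (ones: 4)
  rows 24-31 [p,q,r,s=0011]: 01101001  (ones: 4)
  rows 32-39 [p,q,r,s=0100]: 11000011  (ones: 4)
  rows 40-47 [p,q,r,s=0101]: 11000011  (ones: 4)
  rows 48-55 [p,q,r,s=0110]: 11000011  (ones: 4)
  rows 56-63 [p,q,r,s=0111]: 11000011  (ones: 4)
  rows 64-71 [p,q,r,s=1000]: 11001100  (ones: 4)
  rows 72-79 [p,q,r,s=1001]: 11001100  (ones: 4)
  rows 80-87 [p,q,r,s=1010]: 00111100  (ones: 4)
  rows 88-95 [p,q,r,s=1011]: 00111100  (ones: 4)
  rows 96-103 [p,q,r,s=1100]: 11111111  (ones: 8)
  rows 104-111 [p,q,r,s=1101]: 11111111  (ones: 8)
  rows 112-119 [p,q,r,s=1110]: 00001111  (ones: 4)
  rows 120-127 [p,q,r,s=1111]: 00001111  (ones: 4)
Disagreements = 4+4+4+4+4+4+4+4+4+4+4+4+8+8+4+4 = 72

72
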